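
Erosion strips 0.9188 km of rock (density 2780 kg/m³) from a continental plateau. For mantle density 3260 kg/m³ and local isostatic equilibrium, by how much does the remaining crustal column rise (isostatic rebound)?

0.784 km

Unloading: uplift u = e ρ_c/ρ_m = 0.9188 km × 2780/3260 = 0.784 km.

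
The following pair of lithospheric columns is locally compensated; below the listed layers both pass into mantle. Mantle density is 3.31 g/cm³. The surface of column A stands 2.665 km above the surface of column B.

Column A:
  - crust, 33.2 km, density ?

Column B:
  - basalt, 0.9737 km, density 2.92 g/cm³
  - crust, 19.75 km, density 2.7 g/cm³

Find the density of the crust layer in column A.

Take the compensation level at the base of the deeper column (depth z_c below the surface of column A) and equate Σ ρ_i t_i down to z_c; mantle fills any gap and the z_c terms cancel.
Column A: 33.2×ρ + (z_c − 33.2)×3.31
Column B: 2.665×0 + 0.9737×2.92 + 19.75×2.7 + (z_c − 2.665 − 20.7237)×3.31
The z_c×3.31 term appears on both sides and cancels. Collect the known terms of each column as K = Σ(ρt)_known − 3.31 × (depth of known layers): K_A = 0 − 3.31×33.2 = −109.892; K_B = 56.168204 − 3.31×(2.665 + 20.7237) = −21.248393.
Balance: K_A + 33.2×ρ = K_B, so ρ = (K_B − K_A)/33.2 = 88.6436/33.2 = 2.67 g/cm³.

2.67 g/cm³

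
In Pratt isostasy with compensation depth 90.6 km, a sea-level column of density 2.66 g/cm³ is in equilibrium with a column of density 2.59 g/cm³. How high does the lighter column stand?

2.45 km

ρ_ref D = ρ (D + h) → h = D (ρ_ref − ρ)/ρ.
h = 90.6 km × (2.66 − 2.59)/2.59 = 2.45 km.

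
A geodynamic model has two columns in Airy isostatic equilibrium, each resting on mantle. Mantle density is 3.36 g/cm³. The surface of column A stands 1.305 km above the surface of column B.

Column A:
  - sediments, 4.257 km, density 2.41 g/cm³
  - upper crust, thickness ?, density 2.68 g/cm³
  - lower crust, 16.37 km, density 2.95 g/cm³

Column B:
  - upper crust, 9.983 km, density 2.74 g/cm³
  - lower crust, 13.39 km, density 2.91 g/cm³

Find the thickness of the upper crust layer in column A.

Take the compensation level at the base of the deeper column (depth z_c below the surface of column A) and equate Σ ρ_i t_i down to z_c; mantle fills any gap and the z_c terms cancel.
Column A: 4.257×2.41 + x×2.68 + 16.37×2.95 + (z_c − 20.627 − x)×3.36
Column B: 1.305×0 + 9.983×2.74 + 13.39×2.91 + (z_c − 1.305 − 23.373)×3.36
The z_c×3.36 term appears on both sides and cancels. Collect the known terms of each column as K = Σ(ρt)_known − 3.36 × (depth of known layers): K_A = 58.55087 − 3.36×20.627 = −10.75585; K_B = 66.31832 − 3.36×(1.305 + 23.373) = −16.59976.
Balance: K_A − x×(3.36 − 2.68) = K_B, so x = (K_A − K_B)/(3.36 − 2.68) = 5.84391/0.68 = 8.59 km.

8.59 km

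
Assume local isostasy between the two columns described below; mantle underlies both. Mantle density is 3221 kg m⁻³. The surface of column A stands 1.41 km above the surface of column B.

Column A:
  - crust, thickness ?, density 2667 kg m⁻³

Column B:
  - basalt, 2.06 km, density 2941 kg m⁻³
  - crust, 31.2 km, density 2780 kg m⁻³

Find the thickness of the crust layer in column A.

Take the compensation level at the base of the deeper column (depth z_c below the surface of column A) and equate Σ ρ_i t_i down to z_c; mantle fills any gap and the z_c terms cancel.
Column A: x×2667 + (z_c − 0 − x)×3221
Column B: 1.41×0 + 2.06×2941 + 31.2×2780 + (z_c − 1.41 − 33.26)×3221
The z_c×3221 term appears on both sides and cancels. Collect the known terms of each column as K = Σ(ρt)_known − 3221 × (depth of known layers): K_A = 0 − 3221×0 = 0; K_B = 92794.46 − 3221×(1.41 + 33.26) = −18877.61.
Balance: K_A − x×(3221 − 2667) = K_B, so x = (K_A − K_B)/(3221 − 2667) = 18877.6/554 = 34.1 km.

34.1 km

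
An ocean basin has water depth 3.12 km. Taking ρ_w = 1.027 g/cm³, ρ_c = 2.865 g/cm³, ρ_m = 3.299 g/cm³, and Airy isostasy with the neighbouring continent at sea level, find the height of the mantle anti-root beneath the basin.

In Airy isostatic equilibrium: replacing crust with seawater at the top is compensated by replacing crust with mantle at the base: d (ρ_c − ρ_w) = a (ρ_m − ρ_c).
a = d (ρ_c − ρ_w)/(ρ_m − ρ_c) = 3.12 km × 1.838/0.434 = 13.2 km.

13.2 km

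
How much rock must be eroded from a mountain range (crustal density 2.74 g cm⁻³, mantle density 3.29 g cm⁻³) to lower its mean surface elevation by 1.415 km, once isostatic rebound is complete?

Net drop Δ = e − u = e − e ρ_c/ρ_m = e (ρ_m − ρ_c)/ρ_m.
e = Δ ρ_m/(ρ_m − ρ_c) = 1.415 km × 3.29/0.55 = 8.46 km.

8.46 km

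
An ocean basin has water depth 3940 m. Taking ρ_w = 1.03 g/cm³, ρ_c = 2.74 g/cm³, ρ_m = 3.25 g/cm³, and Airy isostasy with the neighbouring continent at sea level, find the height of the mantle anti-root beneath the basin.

13200 m

Balancing pressure at the compensation depth: replacing crust with seawater at the top is compensated by replacing crust with mantle at the base: d (ρ_c − ρ_w) = a (ρ_m − ρ_c).
a = d (ρ_c − ρ_w)/(ρ_m − ρ_c) = 3940 m × 1.71/0.51 = 13200 m.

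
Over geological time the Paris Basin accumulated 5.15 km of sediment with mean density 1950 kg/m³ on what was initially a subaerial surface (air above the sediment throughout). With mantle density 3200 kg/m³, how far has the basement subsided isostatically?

Subaerial load: s = t ρ_sed / ρ_m = 5.15 km × 1950/3200 = 3.14 km.

3.14 km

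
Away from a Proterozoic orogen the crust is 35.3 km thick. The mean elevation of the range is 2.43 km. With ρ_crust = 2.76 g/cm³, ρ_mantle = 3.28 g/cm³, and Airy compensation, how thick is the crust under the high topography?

50.6 km

Root depth r = h ρ_c / (ρ_m − ρ_c) = 2.43 km × 2.76 / 0.52 = 12.9 km.
Total thickness = T + h + r = 35.3 km + 2.43 km + 12.9 km = 50.6 km.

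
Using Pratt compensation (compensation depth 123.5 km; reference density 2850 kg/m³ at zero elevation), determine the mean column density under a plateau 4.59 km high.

Pratt balance: ρ_ref D = ρ (D + h).
ρ = ρ_ref D/(D + h) = 2850 × 123.5 km/(123.5 km + 4.59 km) = 2750 kg/m³.

2750 kg/m³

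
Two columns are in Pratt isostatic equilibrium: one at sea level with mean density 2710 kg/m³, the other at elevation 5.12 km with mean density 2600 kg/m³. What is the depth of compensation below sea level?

121 km

ρ_ref D = ρ (D + h) → D (ρ_ref − ρ) = ρ h.
D = ρ h/(ρ_ref − ρ) = 2600 × 5.12 km/(2710 − 2600) = 121 km.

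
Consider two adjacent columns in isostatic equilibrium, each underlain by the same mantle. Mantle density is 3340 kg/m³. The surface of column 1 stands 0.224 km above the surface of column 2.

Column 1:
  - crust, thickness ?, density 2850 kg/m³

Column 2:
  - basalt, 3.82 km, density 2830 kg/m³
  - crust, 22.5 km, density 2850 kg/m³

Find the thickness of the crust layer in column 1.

Take the compensation level at the base of the deeper column (depth z_c below the surface of column 1) and equate Σ ρ_i t_i down to z_c; mantle fills any gap and the z_c terms cancel.
Column 1: x×2850 + (z_c − 0 − x)×3340
Column 2: 0.224×0 + 3.82×2830 + 22.5×2850 + (z_c − 0.224 − 26.32)×3340
The z_c×3340 term appears on both sides and cancels. Collect the known terms of each column as K = Σ(ρt)_known − 3340 × (depth of known layers): K_1 = 0 − 3340×0 = 0; K_2 = 74935.6 − 3340×(0.224 + 26.32) = −13721.36.
Balance: K_1 − x×(3340 − 2850) = K_2, so x = (K_1 − K_2)/(3340 − 2850) = 13721.4/490 = 28 km.

28 km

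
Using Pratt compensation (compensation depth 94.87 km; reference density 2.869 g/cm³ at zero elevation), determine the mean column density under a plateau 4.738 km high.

Pratt balance: ρ_ref D = ρ (D + h).
ρ = ρ_ref D/(D + h) = 2.869 × 94.87 km/(94.87 km + 4.738 km) = 2.73 g/cm³.

2.73 g/cm³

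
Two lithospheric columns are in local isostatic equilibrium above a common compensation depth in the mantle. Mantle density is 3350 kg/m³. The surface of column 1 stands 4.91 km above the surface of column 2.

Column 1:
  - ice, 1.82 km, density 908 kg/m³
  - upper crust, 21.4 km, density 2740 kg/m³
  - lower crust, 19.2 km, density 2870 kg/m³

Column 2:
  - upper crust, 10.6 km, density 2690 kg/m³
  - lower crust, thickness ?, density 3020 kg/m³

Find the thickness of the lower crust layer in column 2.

9.91 km

Take the compensation level at the base of the deeper column (depth z_c below the surface of column 1) and equate Σ ρ_i t_i down to z_c; mantle fills any gap and the z_c terms cancel.
Column 1: 1.82×908 + 21.4×2740 + 19.2×2870 + (z_c − 42.42)×3350
Column 2: 4.91×0 + 10.6×2690 + x×3020 + (z_c − 4.91 − 10.6 − x)×3350
The z_c×3350 term appears on both sides and cancels. Collect the known terms of each column as K = Σ(ρt)_known − 3350 × (depth of known layers): K_1 = 115392.56 − 3350×42.42 = −26714.44; K_2 = 28514 − 3350×(4.91 + 10.6) = −23444.5.
Balance: K_1 = K_2 − x×(3350 − 3020), so x = (K_2 − K_1)/(3350 − 3020) = 3269.94/330 = 9.91 km.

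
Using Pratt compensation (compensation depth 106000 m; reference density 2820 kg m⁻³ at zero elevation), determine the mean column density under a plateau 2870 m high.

Pratt balance: ρ_ref D = ρ (D + h).
ρ = ρ_ref D/(D + h) = 2820 × 106000 m/(106000 m + 2870 m) = 2750 kg m⁻³.

2750 kg m⁻³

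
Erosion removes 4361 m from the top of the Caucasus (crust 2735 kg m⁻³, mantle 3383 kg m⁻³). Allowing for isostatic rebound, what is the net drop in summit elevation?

Rebound u = e ρ_c/ρ_m = 4361 m × 2735/3383 = 3526 m.
Net surface drop = e − u = 4361 m − 3526 m = e (ρ_m − ρ_c)/ρ_m = 835 m.

835 m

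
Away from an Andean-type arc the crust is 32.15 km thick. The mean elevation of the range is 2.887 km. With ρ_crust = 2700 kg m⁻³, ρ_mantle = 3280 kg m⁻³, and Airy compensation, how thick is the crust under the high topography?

48.5 km

Root depth r = h ρ_c / (ρ_m − ρ_c) = 2.887 km × 2700 / 580 = 13.44 km.
Total thickness = T + h + r = 32.15 km + 2.887 km + 13.44 km = 48.5 km.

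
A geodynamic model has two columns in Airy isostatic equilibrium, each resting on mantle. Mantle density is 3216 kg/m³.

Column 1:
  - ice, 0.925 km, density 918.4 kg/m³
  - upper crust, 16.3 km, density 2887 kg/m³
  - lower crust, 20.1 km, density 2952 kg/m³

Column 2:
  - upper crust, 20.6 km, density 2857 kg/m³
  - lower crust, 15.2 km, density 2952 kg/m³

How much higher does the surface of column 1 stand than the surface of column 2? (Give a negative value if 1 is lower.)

0.431 km

For any compensation level in the mantle, the mantle terms cancel and isostasy reduces to e = (Σt_1 − Σt_2) − (Σ(ρt)_1 − Σ(ρt)_2) / ρ_m.
Σt_1 = 37.325 km; Σt_2 = 35.8 km; Σ(ρt)_1 = 107242.82; Σ(ρt)_2 = 103724.6 (in km·kg/m³).
e = (37.325 − 35.8) − (107242.82 − 103724.6) / 3216 = 0.431 km.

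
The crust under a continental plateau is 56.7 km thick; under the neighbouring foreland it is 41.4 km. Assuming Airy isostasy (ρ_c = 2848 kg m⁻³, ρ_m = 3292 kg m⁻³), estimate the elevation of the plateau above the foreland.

2.06 km

Excess crust Δ = 56.7 km − 41.4 km = 15.3 km, split between elevation h and root r with h + r = Δ.
Airy balance ρ_c h = (ρ_m − ρ_c) r gives r = h ρ_c/(ρ_m − ρ_c), so h (1 + ρ_c/(ρ_m − ρ_c)) = Δ, i.e. h = Δ (ρ_m − ρ_c)/ρ_m.
h = 15.3 km × 444/3292 = 2.06 km.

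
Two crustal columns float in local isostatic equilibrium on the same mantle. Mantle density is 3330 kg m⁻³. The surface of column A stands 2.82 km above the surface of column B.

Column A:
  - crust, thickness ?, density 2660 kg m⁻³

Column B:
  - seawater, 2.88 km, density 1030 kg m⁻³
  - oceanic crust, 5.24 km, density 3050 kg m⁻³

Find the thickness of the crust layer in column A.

Take the compensation level at the base of the deeper column (depth z_c below the surface of column A) and equate Σ ρ_i t_i down to z_c; mantle fills any gap and the z_c terms cancel.
Column A: x×2660 + (z_c − 0 − x)×3330
Column B: 2.82×0 + 2.88×1030 + 5.24×3050 + (z_c − 2.82 − 8.12)×3330
The z_c×3330 term appears on both sides and cancels. Collect the known terms of each column as K = Σ(ρt)_known − 3330 × (depth of known layers): K_A = 0 − 3330×0 = 0; K_B = 18948.4 − 3330×(2.82 + 8.12) = −17481.8.
Balance: K_A − x×(3330 − 2660) = K_B, so x = (K_A − K_B)/(3330 − 2660) = 17481.8/670 = 26.1 km.

26.1 km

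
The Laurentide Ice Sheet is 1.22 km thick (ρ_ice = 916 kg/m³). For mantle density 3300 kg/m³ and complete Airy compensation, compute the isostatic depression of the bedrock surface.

0.339 km

By Archimedes' principle applied to the lithosphere: the ice load ρ_ice t is balanced by mantle displaced below, ρ_m s.
s = t ρ_ice / ρ_m = 1.22 km × 916/3300 = 0.339 km.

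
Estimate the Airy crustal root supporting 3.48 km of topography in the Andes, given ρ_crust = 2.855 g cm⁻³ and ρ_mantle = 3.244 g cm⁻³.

25.5 km

By Archimedes' principle applied to the lithosphere: the weight of the topography is balanced by the buoyancy of the root, ρ_c h = (ρ_m − ρ_c) r.
r = h · ρ_c / (ρ_m − ρ_c) = 3.48 km × 2.855 / (3.244 − 2.855) = 25.5 km.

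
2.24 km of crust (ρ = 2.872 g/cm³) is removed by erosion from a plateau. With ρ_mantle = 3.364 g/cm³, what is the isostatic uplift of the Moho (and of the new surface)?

Unloading: uplift u = e ρ_c/ρ_m = 2.24 km × 2.872/3.364 = 1.91 km.

1.91 km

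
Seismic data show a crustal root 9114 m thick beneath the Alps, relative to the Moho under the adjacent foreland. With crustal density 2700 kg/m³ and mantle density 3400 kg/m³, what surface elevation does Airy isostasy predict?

2360 m

For local isostatic compensation: ρ_c h = (ρ_m − ρ_c) r.
h = r (ρ_m − ρ_c) / ρ_c = 9114 m × (3400 − 2700) / 2700 = 2360 m.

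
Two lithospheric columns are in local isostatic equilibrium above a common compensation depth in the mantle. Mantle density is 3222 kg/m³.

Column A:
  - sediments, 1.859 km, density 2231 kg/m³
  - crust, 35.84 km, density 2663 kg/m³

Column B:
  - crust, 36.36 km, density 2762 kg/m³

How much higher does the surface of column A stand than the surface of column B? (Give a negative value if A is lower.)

For any compensation level in the mantle, the mantle terms cancel and isostasy reduces to e = (Σt_A − Σt_B) − (Σ(ρt)_A − Σ(ρt)_B) / ρ_m.
Σt_A = 37.699 km; Σt_B = 36.36 km; Σ(ρt)_A = 99589.349; Σ(ρt)_B = 100426.32 (in km·kg/m³).
e = (37.699 − 36.36) − (99589.349 − 100426.32) / 3222 = 1.6 km.

1.6 km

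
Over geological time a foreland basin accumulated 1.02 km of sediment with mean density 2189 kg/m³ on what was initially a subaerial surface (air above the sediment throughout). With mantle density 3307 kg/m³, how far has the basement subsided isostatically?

Subaerial load: s = t ρ_sed / ρ_m = 1.02 km × 2189/3307 = 0.675 km.

0.675 km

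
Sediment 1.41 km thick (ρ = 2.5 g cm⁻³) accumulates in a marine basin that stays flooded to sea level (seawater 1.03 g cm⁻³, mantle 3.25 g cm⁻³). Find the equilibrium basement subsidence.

Submarine loading: the sediment displaces seawater, and the subsidence is in turn flooded, so s (ρ_m − ρ_w) = t (ρ_sed − ρ_w).
s = 1.41 km × (2.5 − 1.03) / (3.25 − 1.03) = 0.934 km.

0.934 km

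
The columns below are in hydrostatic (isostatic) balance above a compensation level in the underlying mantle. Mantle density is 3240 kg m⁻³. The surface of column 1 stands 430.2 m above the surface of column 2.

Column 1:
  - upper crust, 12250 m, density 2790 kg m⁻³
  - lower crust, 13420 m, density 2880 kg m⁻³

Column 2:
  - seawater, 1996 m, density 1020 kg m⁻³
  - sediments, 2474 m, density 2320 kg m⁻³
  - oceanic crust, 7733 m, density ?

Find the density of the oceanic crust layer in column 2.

2950 kg m⁻³

Take the compensation level at the base of the deeper column (depth z_c below the surface of column 1) and equate Σ ρ_i t_i down to z_c; mantle fills any gap and the z_c terms cancel.
Column 1: 12250×2790 + 13420×2880 + (z_c − 25670)×3240
Column 2: 430.2×0 + 1996×1020 + 2474×2320 + 7733×ρ + (z_c − 430.2 − 12203)×3240
The z_c×3240 term appears on both sides and cancels. Collect the known terms of each column as K = Σ(ρt)_known − 3240 × (depth of known layers): K_1 = 72827100 − 3240×25670 = −10343700; K_2 = 7775600 − 3240×(430.2 + 12203) = −33155968.
Balance: K_1 = K_2 + 7733×ρ, so ρ = (K_1 − K_2)/7733 = 22812300/7733 = 2950 kg m⁻³.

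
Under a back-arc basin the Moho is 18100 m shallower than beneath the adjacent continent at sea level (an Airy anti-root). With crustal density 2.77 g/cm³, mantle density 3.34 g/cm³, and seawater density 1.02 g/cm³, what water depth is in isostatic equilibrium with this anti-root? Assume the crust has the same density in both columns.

5900 m

Replacing a thickness d of crust by seawater at the top must be balanced by replacing crust with mantle at the base: d (ρ_c − ρ_w) = a (ρ_m − ρ_c).
d = a (ρ_m − ρ_c)/(ρ_c − ρ_w) = 18100 m × 0.57/1.75 = 5900 m.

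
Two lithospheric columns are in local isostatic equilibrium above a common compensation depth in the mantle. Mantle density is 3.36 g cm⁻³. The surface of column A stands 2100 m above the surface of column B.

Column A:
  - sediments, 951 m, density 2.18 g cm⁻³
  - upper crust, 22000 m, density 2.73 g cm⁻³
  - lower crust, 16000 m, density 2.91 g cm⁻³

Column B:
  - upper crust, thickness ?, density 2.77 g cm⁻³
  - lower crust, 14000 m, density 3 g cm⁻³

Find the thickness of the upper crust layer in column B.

17100 m

Take the compensation level at the base of the deeper column (depth z_c below the surface of column A) and equate Σ ρ_i t_i down to z_c; mantle fills any gap and the z_c terms cancel.
Column A: 951×2.18 + 22000×2.73 + 16000×2.91 + (z_c − 38951)×3.36
Column B: 2100×0 + x×2.77 + 14000×3 + (z_c − 2100 − 14000 − x)×3.36
The z_c×3.36 term appears on both sides and cancels. Collect the known terms of each column as K = Σ(ρt)_known − 3.36 × (depth of known layers): K_A = 108693.18 − 3.36×38951 = −22182.18; K_B = 42000 − 3.36×(2100 + 14000) = −12096.
Balance: K_A = K_B − x×(3.36 − 2.77), so x = (K_B − K_A)/(3.36 − 2.77) = 10086.2/0.59 = 17100 m.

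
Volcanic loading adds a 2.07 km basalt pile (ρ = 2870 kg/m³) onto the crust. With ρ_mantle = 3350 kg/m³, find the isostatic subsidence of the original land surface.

Subaerial loading: s = t ρ_load / ρ_m.
s = 2.07 km × 2870/3350 = 1.77 km.

1.77 km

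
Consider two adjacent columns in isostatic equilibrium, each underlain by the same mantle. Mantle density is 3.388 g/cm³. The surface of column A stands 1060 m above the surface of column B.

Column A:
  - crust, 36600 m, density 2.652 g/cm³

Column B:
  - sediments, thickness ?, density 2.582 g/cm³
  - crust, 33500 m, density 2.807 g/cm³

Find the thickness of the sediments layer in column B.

4820 m

Take the compensation level at the base of the deeper column (depth z_c below the surface of column A) and equate Σ ρ_i t_i down to z_c; mantle fills any gap and the z_c terms cancel.
Column A: 36600×2.652 + (z_c − 36600)×3.388
Column B: 1060×0 + x×2.582 + 33500×2.807 + (z_c − 1060 − 33500 − x)×3.388
The z_c×3.388 term appears on both sides and cancels. Collect the known terms of each column as K = Σ(ρt)_known − 3.388 × (depth of known layers): K_A = 97063.2 − 3.388×36600 = −26937.6; K_B = 94034.5 − 3.388×(1060 + 33500) = −23054.78.
Balance: K_A = K_B − x×(3.388 − 2.582), so x = (K_B − K_A)/(3.388 − 2.582) = 3882.82/0.806 = 4820 m.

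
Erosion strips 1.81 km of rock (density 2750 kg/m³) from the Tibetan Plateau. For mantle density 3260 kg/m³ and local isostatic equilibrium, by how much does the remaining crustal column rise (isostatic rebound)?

Unloading: uplift u = e ρ_c/ρ_m = 1.81 km × 2750/3260 = 1.53 km.

1.53 km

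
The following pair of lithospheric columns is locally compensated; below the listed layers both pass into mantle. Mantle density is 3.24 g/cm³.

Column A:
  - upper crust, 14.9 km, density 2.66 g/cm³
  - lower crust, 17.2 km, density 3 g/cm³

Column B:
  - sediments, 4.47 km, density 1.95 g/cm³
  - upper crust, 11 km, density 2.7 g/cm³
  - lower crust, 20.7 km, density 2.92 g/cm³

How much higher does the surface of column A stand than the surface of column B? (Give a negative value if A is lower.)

For any compensation level in the mantle, the mantle terms cancel and isostasy reduces to e = (Σt_A − Σt_B) − (Σ(ρt)_A − Σ(ρt)_B) / ρ_m.
Σt_A = 32.1 km; Σt_B = 36.17 km; Σ(ρt)_A = 91.234; Σ(ρt)_B = 98.8605 (in km·g/cm³).
e = (32.1 − 36.17) − (91.234 − 98.8605) / 3.24 = −1.72 km.

−1.72 km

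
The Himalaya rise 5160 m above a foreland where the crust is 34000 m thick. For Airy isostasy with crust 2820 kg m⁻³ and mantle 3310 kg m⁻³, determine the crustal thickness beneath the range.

68900 m

Root depth r = h ρ_c / (ρ_m − ρ_c) = 5160 m × 2820 / 490 = 29700 m.
Total thickness = T + h + r = 34000 m + 5160 m + 29700 m = 68900 m.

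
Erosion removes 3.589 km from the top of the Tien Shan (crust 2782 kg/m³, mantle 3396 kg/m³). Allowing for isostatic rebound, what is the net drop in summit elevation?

0.649 km

Rebound u = e ρ_c/ρ_m = 3.589 km × 2782/3396 = 2.94 km.
Net surface drop = e − u = 3.589 km − 2.94 km = e (ρ_m − ρ_c)/ρ_m = 0.649 km.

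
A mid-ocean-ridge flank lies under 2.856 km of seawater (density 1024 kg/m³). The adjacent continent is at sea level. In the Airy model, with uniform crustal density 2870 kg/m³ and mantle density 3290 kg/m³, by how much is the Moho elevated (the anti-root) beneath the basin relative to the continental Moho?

For local isostatic compensation: replacing crust with seawater at the top is compensated by replacing crust with mantle at the base: d (ρ_c − ρ_w) = a (ρ_m − ρ_c).
a = d (ρ_c − ρ_w)/(ρ_m − ρ_c) = 2.856 km × 1846/420 = 12.6 km.

12.6 km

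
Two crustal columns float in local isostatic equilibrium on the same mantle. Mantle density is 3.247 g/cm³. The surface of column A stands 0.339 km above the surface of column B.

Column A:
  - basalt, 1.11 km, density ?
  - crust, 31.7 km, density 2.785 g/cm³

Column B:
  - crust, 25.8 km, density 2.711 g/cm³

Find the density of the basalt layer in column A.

2.99 g/cm³

Take the compensation level at the base of the deeper column (depth z_c below the surface of column A) and equate Σ ρ_i t_i down to z_c; mantle fills any gap and the z_c terms cancel.
Column A: 1.11×ρ + 31.7×2.785 + (z_c − 32.81)×3.247
Column B: 0.339×0 + 25.8×2.711 + (z_c − 0.339 − 25.8)×3.247
The z_c×3.247 term appears on both sides and cancels. Collect the known terms of each column as K = Σ(ρt)_known − 3.247 × (depth of known layers): K_A = 88.2845 − 3.247×32.81 = −18.24957; K_B = 69.9438 − 3.247×(0.339 + 25.8) = −14.929533.
Balance: K_A + 1.11×ρ = K_B, so ρ = (K_B − K_A)/1.11 = 3.32004/1.11 = 2.99 g/cm³.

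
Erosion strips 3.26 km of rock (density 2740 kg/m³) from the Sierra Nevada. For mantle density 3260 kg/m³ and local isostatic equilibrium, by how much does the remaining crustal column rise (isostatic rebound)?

2.74 km

Unloading: uplift u = e ρ_c/ρ_m = 3.26 km × 2740/3260 = 2.74 km.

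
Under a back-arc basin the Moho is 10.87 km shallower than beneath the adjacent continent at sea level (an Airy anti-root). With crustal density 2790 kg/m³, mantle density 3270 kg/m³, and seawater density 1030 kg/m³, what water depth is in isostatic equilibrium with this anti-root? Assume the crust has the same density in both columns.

2.96 km

Replacing a thickness d of crust by seawater at the top must be balanced by replacing crust with mantle at the base: d (ρ_c − ρ_w) = a (ρ_m − ρ_c).
d = a (ρ_m − ρ_c)/(ρ_c − ρ_w) = 10.87 km × 480/1760 = 2.96 km.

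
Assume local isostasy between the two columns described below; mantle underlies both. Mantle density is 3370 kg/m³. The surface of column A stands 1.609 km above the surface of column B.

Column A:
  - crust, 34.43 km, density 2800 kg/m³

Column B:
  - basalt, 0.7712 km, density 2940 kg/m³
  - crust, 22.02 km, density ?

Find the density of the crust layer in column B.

2740 kg/m³

Take the compensation level at the base of the deeper column (depth z_c below the surface of column A) and equate Σ ρ_i t_i down to z_c; mantle fills any gap and the z_c terms cancel.
Column A: 34.43×2800 + (z_c − 34.43)×3370
Column B: 1.609×0 + 0.7712×2940 + 22.02×ρ + (z_c − 1.609 − 22.7912)×3370
The z_c×3370 term appears on both sides and cancels. Collect the known terms of each column as K = Σ(ρt)_known − 3370 × (depth of known layers): K_A = 96404 − 3370×34.43 = −19625.1; K_B = 2267.328 − 3370×(1.609 + 22.7912) = −79961.346.
Balance: K_A = K_B + 22.02×ρ, so ρ = (K_A − K_B)/22.02 = 60336.2/22.02 = 2740 kg/m³.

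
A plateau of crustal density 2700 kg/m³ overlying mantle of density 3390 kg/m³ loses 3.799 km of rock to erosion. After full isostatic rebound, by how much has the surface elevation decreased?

0.773 km

Rebound u = e ρ_c/ρ_m = 3.799 km × 2700/3390 = 3.026 km.
Net surface drop = e − u = 3.799 km − 3.026 km = e (ρ_m − ρ_c)/ρ_m = 0.773 km.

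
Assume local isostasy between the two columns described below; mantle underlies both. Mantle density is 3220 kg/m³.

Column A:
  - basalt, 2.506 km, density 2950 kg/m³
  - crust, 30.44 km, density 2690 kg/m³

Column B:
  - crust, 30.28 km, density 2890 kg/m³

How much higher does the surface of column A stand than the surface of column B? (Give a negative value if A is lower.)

For any compensation level in the mantle, the mantle terms cancel and isostasy reduces to e = (Σt_A − Σt_B) − (Σ(ρt)_A − Σ(ρt)_B) / ρ_m.
Σt_A = 32.946 km; Σt_B = 30.28 km; Σ(ρt)_A = 89276.3; Σ(ρt)_B = 87509.2 (in km·kg/m³).
e = (32.946 − 30.28) − (89276.3 − 87509.2) / 3220 = 2.12 km.

2.12 km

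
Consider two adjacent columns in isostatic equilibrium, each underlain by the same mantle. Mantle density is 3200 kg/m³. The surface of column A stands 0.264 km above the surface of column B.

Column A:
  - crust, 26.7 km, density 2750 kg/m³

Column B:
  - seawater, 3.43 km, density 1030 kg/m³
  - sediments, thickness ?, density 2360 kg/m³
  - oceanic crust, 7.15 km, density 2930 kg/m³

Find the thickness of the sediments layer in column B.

Take the compensation level at the base of the deeper column (depth z_c below the surface of column A) and equate Σ ρ_i t_i down to z_c; mantle fills any gap and the z_c terms cancel.
Column A: 26.7×2750 + (z_c − 26.7)×3200
Column B: 0.264×0 + 3.43×1030 + x×2360 + 7.15×2930 + (z_c − 0.264 − 10.58 − x)×3200
The z_c×3200 term appears on both sides and cancels. Collect the known terms of each column as K = Σ(ρt)_known − 3200 × (depth of known layers): K_A = 73425 − 3200×26.7 = −12015; K_B = 24482.4 − 3200×(0.264 + 10.58) = −10218.4.
Balance: K_A = K_B − x×(3200 − 2360), so x = (K_B − K_A)/(3200 − 2360) = 1796.6/840 = 2.14 km.

2.14 km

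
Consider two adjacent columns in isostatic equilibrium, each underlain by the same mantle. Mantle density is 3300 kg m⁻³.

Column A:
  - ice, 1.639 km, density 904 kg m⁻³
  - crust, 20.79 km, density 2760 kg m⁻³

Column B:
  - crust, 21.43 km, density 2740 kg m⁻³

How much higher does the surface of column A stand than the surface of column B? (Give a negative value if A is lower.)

For any compensation level in the mantle, the mantle terms cancel and isostasy reduces to e = (Σt_A − Σt_B) − (Σ(ρt)_A − Σ(ρt)_B) / ρ_m.
Σt_A = 22.429 km; Σt_B = 21.43 km; Σ(ρt)_A = 58862.056; Σ(ρt)_B = 58718.2 (in km·kg m⁻³).
e = (22.429 − 21.43) − (58862.056 − 58718.2) / 3300 = 0.955 km.

0.955 km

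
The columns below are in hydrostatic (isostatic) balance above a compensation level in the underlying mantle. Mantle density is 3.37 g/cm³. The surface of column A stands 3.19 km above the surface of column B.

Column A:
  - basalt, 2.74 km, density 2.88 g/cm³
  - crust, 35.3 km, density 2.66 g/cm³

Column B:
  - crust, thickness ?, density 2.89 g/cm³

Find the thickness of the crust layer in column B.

32.6 km

Take the compensation level at the base of the deeper column (depth z_c below the surface of column A) and equate Σ ρ_i t_i down to z_c; mantle fills any gap and the z_c terms cancel.
Column A: 2.74×2.88 + 35.3×2.66 + (z_c − 38.04)×3.37
Column B: 3.19×0 + x×2.89 + (z_c − 3.19 − 0 − x)×3.37
The z_c×3.37 term appears on both sides and cancels. Collect the known terms of each column as K = Σ(ρt)_known − 3.37 × (depth of known layers): K_A = 101.7892 − 3.37×38.04 = −26.4056; K_B = 0 − 3.37×(3.19 + 0) = −10.7503.
Balance: K_A = K_B − x×(3.37 − 2.89), so x = (K_B − K_A)/(3.37 − 2.89) = 15.6553/0.48 = 32.6 km.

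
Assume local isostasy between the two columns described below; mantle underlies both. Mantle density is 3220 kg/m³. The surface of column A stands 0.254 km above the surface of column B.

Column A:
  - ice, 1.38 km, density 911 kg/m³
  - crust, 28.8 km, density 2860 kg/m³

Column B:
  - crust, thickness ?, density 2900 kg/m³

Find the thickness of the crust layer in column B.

39.8 km

Take the compensation level at the base of the deeper column (depth z_c below the surface of column A) and equate Σ ρ_i t_i down to z_c; mantle fills any gap and the z_c terms cancel.
Column A: 1.38×911 + 28.8×2860 + (z_c − 30.18)×3220
Column B: 0.254×0 + x×2900 + (z_c − 0.254 − 0 − x)×3220
The z_c×3220 term appears on both sides and cancels. Collect the known terms of each column as K = Σ(ρt)_known − 3220 × (depth of known layers): K_A = 83625.18 − 3220×30.18 = −13554.42; K_B = 0 − 3220×(0.254 + 0) = −817.88.
Balance: K_A = K_B − x×(3220 − 2900), so x = (K_B − K_A)/(3220 − 2900) = 12736.5/320 = 39.8 km.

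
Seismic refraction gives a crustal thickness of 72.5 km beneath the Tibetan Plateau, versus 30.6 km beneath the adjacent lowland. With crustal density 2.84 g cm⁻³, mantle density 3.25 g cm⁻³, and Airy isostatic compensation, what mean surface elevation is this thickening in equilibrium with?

5.29 km

Excess crust Δ = 72.5 km − 30.6 km = 41.9 km, split between elevation h and root r with h + r = Δ.
Airy balance ρ_c h = (ρ_m − ρ_c) r gives r = h ρ_c/(ρ_m − ρ_c), so h (1 + ρ_c/(ρ_m − ρ_c)) = Δ, i.e. h = Δ (ρ_m − ρ_c)/ρ_m.
h = 41.9 km × 0.41/3.25 = 5.29 km.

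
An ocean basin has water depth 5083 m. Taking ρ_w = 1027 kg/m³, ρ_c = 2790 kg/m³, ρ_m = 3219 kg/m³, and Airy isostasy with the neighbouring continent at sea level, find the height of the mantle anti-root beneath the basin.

20900 m

By Archimedes' principle applied to the lithosphere: replacing crust with seawater at the top is compensated by replacing crust with mantle at the base: d (ρ_c − ρ_w) = a (ρ_m − ρ_c).
a = d (ρ_c − ρ_w)/(ρ_m − ρ_c) = 5083 m × 1763/429 = 20900 m.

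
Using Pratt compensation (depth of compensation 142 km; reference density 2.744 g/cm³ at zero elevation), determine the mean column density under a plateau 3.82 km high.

2.67 g/cm³

Pratt balance: ρ_ref D = ρ (D + h).
ρ = ρ_ref D/(D + h) = 2.744 × 142 km/(142 km + 3.82 km) = 2.67 g/cm³.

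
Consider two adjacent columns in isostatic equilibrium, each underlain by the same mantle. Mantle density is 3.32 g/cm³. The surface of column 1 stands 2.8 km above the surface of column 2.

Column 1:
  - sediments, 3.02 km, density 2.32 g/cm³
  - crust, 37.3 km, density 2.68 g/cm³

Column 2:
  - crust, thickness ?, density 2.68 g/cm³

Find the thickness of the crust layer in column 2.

27.5 km

Take the compensation level at the base of the deeper column (depth z_c below the surface of column 1) and equate Σ ρ_i t_i down to z_c; mantle fills any gap and the z_c terms cancel.
Column 1: 3.02×2.32 + 37.3×2.68 + (z_c − 40.32)×3.32
Column 2: 2.8×0 + x×2.68 + (z_c − 2.8 − 0 − x)×3.32
The z_c×3.32 term appears on both sides and cancels. Collect the known terms of each column as K = Σ(ρt)_known − 3.32 × (depth of known layers): K_1 = 106.9704 − 3.32×40.32 = −26.892; K_2 = 0 − 3.32×(2.8 + 0) = −9.296.
Balance: K_1 = K_2 − x×(3.32 − 2.68), so x = (K_2 − K_1)/(3.32 − 2.68) = 17.596/0.64 = 27.5 km.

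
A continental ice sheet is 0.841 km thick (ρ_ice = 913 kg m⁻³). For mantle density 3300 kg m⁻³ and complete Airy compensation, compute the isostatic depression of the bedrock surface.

For local isostatic compensation: the ice load ρ_ice t is balanced by mantle displaced below, ρ_m s.
s = t ρ_ice / ρ_m = 0.841 km × 913/3300 = 0.233 km.

0.233 km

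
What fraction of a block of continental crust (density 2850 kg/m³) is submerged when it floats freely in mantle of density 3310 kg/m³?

Submerged fraction = ρ_obj/ρ_fluid = 2850/3310 = 0.861.

0.861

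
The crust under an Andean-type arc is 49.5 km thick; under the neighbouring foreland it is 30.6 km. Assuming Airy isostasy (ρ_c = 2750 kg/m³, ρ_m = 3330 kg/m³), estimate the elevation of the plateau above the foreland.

Excess crust Δ = 49.5 km − 30.6 km = 18.9 km, split between elevation h and root r with h + r = Δ.
Airy balance ρ_c h = (ρ_m − ρ_c) r gives r = h ρ_c/(ρ_m − ρ_c), so h (1 + ρ_c/(ρ_m − ρ_c)) = Δ, i.e. h = Δ (ρ_m − ρ_c)/ρ_m.
h = 18.9 km × 580/3330 = 3.29 km.

3.29 km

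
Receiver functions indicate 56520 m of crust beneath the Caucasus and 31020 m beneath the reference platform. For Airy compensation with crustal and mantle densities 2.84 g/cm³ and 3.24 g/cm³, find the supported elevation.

3150 m

Excess crust Δ = 56520 m − 31020 m = 25500 m, split between elevation h and root r with h + r = Δ.
Airy balance ρ_c h = (ρ_m − ρ_c) r gives r = h ρ_c/(ρ_m − ρ_c), so h (1 + ρ_c/(ρ_m − ρ_c)) = Δ, i.e. h = Δ (ρ_m − ρ_c)/ρ_m.
h = 25500 m × 0.4/3.24 = 3150 m.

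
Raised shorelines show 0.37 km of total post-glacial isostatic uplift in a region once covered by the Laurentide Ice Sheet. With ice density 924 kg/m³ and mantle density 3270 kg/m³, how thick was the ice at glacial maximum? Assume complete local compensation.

1.31 km

u = t ρ_ice/ρ_m → t = u ρ_m/ρ_ice = 0.37 km × 3270/924 = 1.31 km.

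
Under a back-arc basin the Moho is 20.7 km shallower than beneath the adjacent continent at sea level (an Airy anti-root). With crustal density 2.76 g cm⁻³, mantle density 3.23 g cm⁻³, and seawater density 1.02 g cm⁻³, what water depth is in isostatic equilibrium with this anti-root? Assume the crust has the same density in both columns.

5.59 km

Replacing a thickness d of crust by seawater at the top must be balanced by replacing crust with mantle at the base: d (ρ_c − ρ_w) = a (ρ_m − ρ_c).
d = a (ρ_m − ρ_c)/(ρ_c − ρ_w) = 20.7 km × 0.47/1.74 = 5.59 km.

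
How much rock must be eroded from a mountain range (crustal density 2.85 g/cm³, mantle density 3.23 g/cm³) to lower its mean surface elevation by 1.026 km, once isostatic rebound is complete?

Net drop Δ = e − u = e − e ρ_c/ρ_m = e (ρ_m − ρ_c)/ρ_m.
e = Δ ρ_m/(ρ_m − ρ_c) = 1.026 km × 3.23/0.38 = 8.72 km.

8.72 km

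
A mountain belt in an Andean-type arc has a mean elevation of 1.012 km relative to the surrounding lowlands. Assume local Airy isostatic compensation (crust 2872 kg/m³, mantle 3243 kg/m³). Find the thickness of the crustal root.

7.83 km

Balancing pressure at the compensation depth: the weight of the topography is balanced by the buoyancy of the root, ρ_c h = (ρ_m − ρ_c) r.
r = h · ρ_c / (ρ_m − ρ_c) = 1.012 km × 2872 / (3243 − 2872) = 7.83 km.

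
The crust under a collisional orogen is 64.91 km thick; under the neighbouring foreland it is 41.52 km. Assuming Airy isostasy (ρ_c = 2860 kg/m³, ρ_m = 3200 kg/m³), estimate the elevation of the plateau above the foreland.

2.49 km

Excess crust Δ = 64.91 km − 41.52 km = 23.39 km, split between elevation h and root r with h + r = Δ.
Airy balance ρ_c h = (ρ_m − ρ_c) r gives r = h ρ_c/(ρ_m − ρ_c), so h (1 + ρ_c/(ρ_m − ρ_c)) = Δ, i.e. h = Δ (ρ_m − ρ_c)/ρ_m.
h = 23.39 km × 340/3200 = 2.49 km.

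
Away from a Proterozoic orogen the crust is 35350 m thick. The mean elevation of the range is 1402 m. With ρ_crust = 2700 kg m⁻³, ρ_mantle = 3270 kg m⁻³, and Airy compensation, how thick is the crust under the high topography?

43400 m

Root depth r = h ρ_c / (ρ_m − ρ_c) = 1402 m × 2700 / 570 = 6641 m.
Total thickness = T + h + r = 35350 m + 1402 m + 6641 m = 43400 m.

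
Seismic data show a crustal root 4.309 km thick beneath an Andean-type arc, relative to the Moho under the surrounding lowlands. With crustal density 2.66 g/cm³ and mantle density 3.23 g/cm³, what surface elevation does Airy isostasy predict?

For local isostatic compensation: ρ_c h = (ρ_m − ρ_c) r.
h = r (ρ_m − ρ_c) / ρ_c = 4.309 km × (3.23 − 2.66) / 2.66 = 0.923 km.

0.923 km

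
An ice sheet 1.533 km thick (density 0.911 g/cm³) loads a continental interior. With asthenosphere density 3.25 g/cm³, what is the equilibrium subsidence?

In Airy isostatic equilibrium: the ice load ρ_ice t is balanced by mantle displaced below, ρ_m s.
s = t ρ_ice / ρ_m = 1.533 km × 0.911/3.25 = 0.43 km.

0.43 km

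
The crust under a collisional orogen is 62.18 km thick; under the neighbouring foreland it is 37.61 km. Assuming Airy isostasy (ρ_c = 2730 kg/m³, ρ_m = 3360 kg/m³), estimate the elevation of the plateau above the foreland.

4.61 km

Excess crust Δ = 62.18 km − 37.61 km = 24.57 km, split between elevation h and root r with h + r = Δ.
Airy balance ρ_c h = (ρ_m − ρ_c) r gives r = h ρ_c/(ρ_m − ρ_c), so h (1 + ρ_c/(ρ_m − ρ_c)) = Δ, i.e. h = Δ (ρ_m − ρ_c)/ρ_m.
h = 24.57 km × 630/3360 = 4.61 km.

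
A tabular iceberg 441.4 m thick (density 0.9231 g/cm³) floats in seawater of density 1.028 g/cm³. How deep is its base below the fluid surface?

Draft d = t ρ_obj/ρ_fluid = 441.4 m × 0.9231/1.028 = 396 m.

396 m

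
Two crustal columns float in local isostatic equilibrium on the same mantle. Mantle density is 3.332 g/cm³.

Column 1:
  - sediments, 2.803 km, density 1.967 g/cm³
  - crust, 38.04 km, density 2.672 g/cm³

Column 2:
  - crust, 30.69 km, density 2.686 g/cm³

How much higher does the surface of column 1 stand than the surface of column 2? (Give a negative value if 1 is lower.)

For any compensation level in the mantle, the mantle terms cancel and isostasy reduces to e = (Σt_1 − Σt_2) − (Σ(ρt)_1 − Σ(ρt)_2) / ρ_m.
Σt_1 = 40.843 km; Σt_2 = 30.69 km; Σ(ρt)_1 = 107.156381; Σ(ρt)_2 = 82.43334 (in km·g/cm³).
e = (40.843 − 30.69) − (107.156381 − 82.43334) / 3.332 = 2.73 km.

2.73 km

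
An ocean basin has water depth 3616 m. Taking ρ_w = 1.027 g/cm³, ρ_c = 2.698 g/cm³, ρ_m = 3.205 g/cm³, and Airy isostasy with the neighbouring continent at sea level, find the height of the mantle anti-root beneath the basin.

11900 m

In Airy isostatic equilibrium: replacing crust with seawater at the top is compensated by replacing crust with mantle at the base: d (ρ_c − ρ_w) = a (ρ_m − ρ_c).
a = d (ρ_c − ρ_w)/(ρ_m − ρ_c) = 3616 m × 1.671/0.507 = 11900 m.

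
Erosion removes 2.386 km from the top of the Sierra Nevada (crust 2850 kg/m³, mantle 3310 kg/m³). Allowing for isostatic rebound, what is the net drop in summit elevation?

Rebound u = e ρ_c/ρ_m = 2.386 km × 2850/3310 = 2.054 km.
Net surface drop = e − u = 2.386 km − 2.054 km = e (ρ_m − ρ_c)/ρ_m = 0.332 km.

0.332 km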